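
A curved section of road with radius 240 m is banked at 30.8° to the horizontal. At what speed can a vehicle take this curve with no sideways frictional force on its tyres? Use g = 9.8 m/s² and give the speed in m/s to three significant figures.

37.4 m/s

On a frictionless banked curve, N sinθ = mv²/r and N cosθ = mg, so tanθ = v²/(rg).
v = √(r g tanθ) = √(240 × 9.8 × tan 30.8°) = √(240 × 9.8 × 0.5961) = √1402 = 37.44 m/s.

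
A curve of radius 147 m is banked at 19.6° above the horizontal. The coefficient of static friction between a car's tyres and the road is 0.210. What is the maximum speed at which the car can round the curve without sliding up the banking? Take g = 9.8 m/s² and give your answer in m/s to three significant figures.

At the maximum speed, friction acts down the slope at its limiting value f = μN. Radially (horizontal, toward centre): N sinθ + μN cosθ = mv²/r. Vertically: N cosθ − μN sinθ = mg.
Dividing: v² = r g (sinθ + μcosθ)/(cosθ − μsinθ).
sinθ + μcosθ = 0.3355 + 0.210×0.9421 = 0.5333; cosθ − μsinθ = 0.9421 − 0.210×0.3355 = 0.8716.
v² = 147 × 9.8 × 0.5333/0.8716 = 881.4 m²/s², so v = 29.69 m/s.

29.7 m/s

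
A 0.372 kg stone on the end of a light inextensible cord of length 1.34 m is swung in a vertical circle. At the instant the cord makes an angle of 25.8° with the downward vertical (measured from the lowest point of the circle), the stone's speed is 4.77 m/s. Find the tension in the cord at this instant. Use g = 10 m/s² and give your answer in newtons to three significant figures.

Take the radial direction toward the centre of the circle as positive. The component of the weight along the string toward the centre is −mg cos φ (φ measured from the bottom), so Newton's second law along the string gives T − mg cos φ = m v²/r.
cos 25.8° = 0.9003, so T = m(v²/r + g cos φ) = 0.372 × ((4.77)²/1.34 + 10.0 × 0.9003) = 0.372 × (16.98 + (9.003)) = 0.372 × 25.98 = 9.666 N.

9.67 N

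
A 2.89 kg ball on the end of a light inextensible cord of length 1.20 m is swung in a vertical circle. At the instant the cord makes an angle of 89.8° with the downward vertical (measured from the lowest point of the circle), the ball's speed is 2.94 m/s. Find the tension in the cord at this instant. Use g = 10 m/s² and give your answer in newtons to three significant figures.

Take the radial direction toward the centre of the circle as positive. The component of the weight along the string toward the centre is −mg cos φ (φ measured from the bottom), so Newton's second law along the string gives T − mg cos φ = m v²/r.
cos 89.8° = 0.003491, so T = m(v²/r + g cos φ) = 2.89 × ((2.94)²/1.20 + 10.0 × 0.003491) = 2.89 × (7.203 + (0.03491)) = 2.89 × 7.238 = 20.92 N.

20.9 N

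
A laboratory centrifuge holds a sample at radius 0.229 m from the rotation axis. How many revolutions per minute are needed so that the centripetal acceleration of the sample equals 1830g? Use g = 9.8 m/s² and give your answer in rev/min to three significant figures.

2670 rev/min

Require ω²r = 1830g, so ω = √(1830 × 9.8/0.229) = 279.8 rad/s.
In rev/min: ω × 60/(2π) = 279.8 × 60/(2π) = 2672 rev/min.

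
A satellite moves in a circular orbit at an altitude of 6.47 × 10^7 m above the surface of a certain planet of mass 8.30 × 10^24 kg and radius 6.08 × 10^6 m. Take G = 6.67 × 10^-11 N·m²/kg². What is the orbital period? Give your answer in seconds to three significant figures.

r = R + h = 6.08 × 10^6 + 6.47 × 10^7 = 7.078 × 10^7 m. Gravity provides the centripetal force: G M m / r² = m v² / r ⇒ v = √(GM/r) = 2797 m/s.
T = 2πr/v = 2π × 7.078 × 10^7 / 2797 = 159000 s.

159000 s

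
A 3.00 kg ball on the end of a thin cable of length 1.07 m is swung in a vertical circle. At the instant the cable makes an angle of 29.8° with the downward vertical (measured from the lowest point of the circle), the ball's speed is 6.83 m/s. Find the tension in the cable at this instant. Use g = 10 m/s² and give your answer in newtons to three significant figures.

157 N

Take the radial direction toward the centre of the circle as positive. The component of the weight along the string toward the centre is −mg cos φ (φ measured from the bottom), so Newton's second law along the string gives T − mg cos φ = m v²/r.
cos 29.8° = 0.8678, so T = m(v²/r + g cos φ) = 3.00 × ((6.83)²/1.07 + 10.0 × 0.8678) = 3.00 × (43.60 + (8.678)) = 3.00 × 52.27 = 156.8 N.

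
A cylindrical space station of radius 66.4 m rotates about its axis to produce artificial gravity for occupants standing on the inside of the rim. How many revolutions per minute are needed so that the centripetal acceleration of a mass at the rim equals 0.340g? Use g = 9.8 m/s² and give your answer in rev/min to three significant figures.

2.14 rev/min

Require ω²r = 0.340g, so ω = √(0.340 × 9.8/66.4) = 0.2240 rad/s.
In rev/min: ω × 60/(2π) = 0.2240 × 60/(2π) = 2.139 rev/min.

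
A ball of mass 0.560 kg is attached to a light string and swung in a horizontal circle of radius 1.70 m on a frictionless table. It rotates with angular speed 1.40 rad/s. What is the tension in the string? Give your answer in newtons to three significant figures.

1.87 N

v = ωr = 1.40 × 1.70 = 2.380 m/s.
The tension is the only horizontal force, so it supplies the full centripetal force: T = m v²/r = 0.560 × (2.380)²/1.70 = 0.560 × 5.664/1.70 = 1.866 N.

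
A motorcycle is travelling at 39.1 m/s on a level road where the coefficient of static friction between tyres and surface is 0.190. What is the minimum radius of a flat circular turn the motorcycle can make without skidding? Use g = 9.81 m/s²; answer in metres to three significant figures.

820 m

At the limit, μ_s m g = m v²/r, so r_min = v²/(μ_s g) = (39.1)²/(0.190 × 9.81) = 1529/1.864 = 820.2 m.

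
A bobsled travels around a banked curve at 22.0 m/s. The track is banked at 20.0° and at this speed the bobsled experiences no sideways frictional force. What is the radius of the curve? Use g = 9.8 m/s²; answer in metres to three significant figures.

136 m

Frictionless banking: tanθ = v²/(rg), so r = v²/(g tanθ).
r = (22.0)²/(9.8 × tan 20.0°) = 484.0/(9.8 × 0.3640) = 484.0/3.567 = 135.7 m.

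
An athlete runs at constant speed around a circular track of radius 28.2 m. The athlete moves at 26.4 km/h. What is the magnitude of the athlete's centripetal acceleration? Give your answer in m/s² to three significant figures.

1.91 m/s²

v = 26.4 km/h = 26.4/3.6 = 7.333 m/s.
a_c = v²/r = (7.333)²/28.2 = 53.78/28.2 = 1.907 m/s².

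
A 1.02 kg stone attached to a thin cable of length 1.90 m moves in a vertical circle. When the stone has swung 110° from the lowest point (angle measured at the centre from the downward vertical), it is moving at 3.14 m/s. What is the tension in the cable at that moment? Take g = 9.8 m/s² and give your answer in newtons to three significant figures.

Take the radial direction toward the centre of the circle as positive. The component of the weight along the string toward the centre is −mg cos φ (φ measured from the bottom), so Newton's second law along the string gives T − mg cos φ = m v²/r.
cos 110° = -0.3420, so T = m(v²/r + g cos φ) = 1.02 × ((3.14)²/1.90 + 9.8 × -0.3420) = 1.02 × (5.189 + (-3.352)) = 1.02 × 1.837 = 1.874 N.

1.87 N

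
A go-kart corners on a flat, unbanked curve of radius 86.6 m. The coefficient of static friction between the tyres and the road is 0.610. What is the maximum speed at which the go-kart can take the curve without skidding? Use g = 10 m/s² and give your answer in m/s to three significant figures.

The only inward force on a level bend is static friction, so at the limit f_s = μ_s N = μ_s m g = m v²/r.
Mass cancels: v_max = √(μ_s g r) = √(0.610 × 10.0 × 86.6) = √528.3 = 22.98 m/s.

23.0 m/s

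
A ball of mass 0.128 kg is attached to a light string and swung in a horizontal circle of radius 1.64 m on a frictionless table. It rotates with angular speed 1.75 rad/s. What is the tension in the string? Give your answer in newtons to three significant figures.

v = ωr = 1.75 × 1.64 = 2.870 m/s.
The tension is the only horizontal force, so it supplies the full centripetal force: T = m v²/r = 0.128 × (2.870)²/1.64 = 0.128 × 8.237/1.64 = 0.6429 N.

0.643 N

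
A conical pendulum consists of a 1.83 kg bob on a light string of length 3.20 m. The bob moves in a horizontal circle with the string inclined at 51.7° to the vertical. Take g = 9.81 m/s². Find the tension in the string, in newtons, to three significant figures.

29.0 N

Vertically the bob has no acceleration, so T cosθ = mg.
T = mg/cosθ = 1.83 × 9.81 / cos 51.7° = 17.95/0.6198 = 28.97 N.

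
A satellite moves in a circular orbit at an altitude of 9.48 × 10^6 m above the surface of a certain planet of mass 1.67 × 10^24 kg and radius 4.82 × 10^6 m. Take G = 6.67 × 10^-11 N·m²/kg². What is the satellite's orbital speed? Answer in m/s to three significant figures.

Orbital radius r = R + h = 4.82 × 10^6 + 9.48 × 10^6 = 1.430 × 10^7 m.
Gravity supplies the centripetal force: G M m / r² = m v² / r, so v = √(GM/r).
v = √(6.67 × 10^-11 × 1.67 × 10^24 / 1.430 × 10^7) = √(7.789 × 10^6) = 2791 m/s.

2790 m/s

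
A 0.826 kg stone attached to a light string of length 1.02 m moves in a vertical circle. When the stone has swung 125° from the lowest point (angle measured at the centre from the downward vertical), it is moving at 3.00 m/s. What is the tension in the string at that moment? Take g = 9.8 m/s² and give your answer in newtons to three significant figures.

2.65 N

Take the radial direction toward the centre of the circle as positive. The component of the weight along the string toward the centre is −mg cos φ (φ measured from the bottom), so Newton's second law along the string gives T − mg cos φ = m v²/r.
cos 125° = -0.5736, so T = m(v²/r + g cos φ) = 0.826 × ((3.00)²/1.02 + 9.8 × -0.5736) = 0.826 × (8.824 + (-5.621)) = 0.826 × 3.202 = 2.645 N.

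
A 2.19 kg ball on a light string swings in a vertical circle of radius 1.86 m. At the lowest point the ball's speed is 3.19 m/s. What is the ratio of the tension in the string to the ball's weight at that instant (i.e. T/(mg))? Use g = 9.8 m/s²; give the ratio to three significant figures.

At the bottom, T − mg = mv²/r, so T = m(v²/r + g) and T/(mg) = v²/(rg) + 1 = (3.19)²/(1.86 × 9.8) + 1 = 0.5583 + 1 = 1.558.

1.56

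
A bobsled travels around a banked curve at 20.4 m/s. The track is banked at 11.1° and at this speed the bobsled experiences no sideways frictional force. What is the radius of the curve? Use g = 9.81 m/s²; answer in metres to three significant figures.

Frictionless banking: tanθ = v²/(rg), so r = v²/(g tanθ).
r = (20.4)²/(9.81 × tan 11.1°) = 416.2/(9.81 × 0.1962) = 416.2/1.925 = 216.2 m.

216 m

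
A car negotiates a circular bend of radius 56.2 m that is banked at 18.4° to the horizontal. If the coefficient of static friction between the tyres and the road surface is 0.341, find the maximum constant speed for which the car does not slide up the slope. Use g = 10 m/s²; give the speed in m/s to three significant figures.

20.7 m/s

At the maximum speed, friction acts down the slope at its limiting value f = μN. Radially (horizontal, toward centre): N sinθ + μN cosθ = mv²/r. Vertically: N cosθ − μN sinθ = mg.
Dividing: v² = r g (sinθ + μcosθ)/(cosθ − μsinθ).
sinθ + μcosθ = 0.3156 + 0.341×0.9489 = 0.6392; cosθ − μsinθ = 0.9489 − 0.341×0.3156 = 0.8412.
v² = 56.2 × 10.0 × 0.6392/0.8412 = 427.0 m²/s², so v = 20.66 m/s.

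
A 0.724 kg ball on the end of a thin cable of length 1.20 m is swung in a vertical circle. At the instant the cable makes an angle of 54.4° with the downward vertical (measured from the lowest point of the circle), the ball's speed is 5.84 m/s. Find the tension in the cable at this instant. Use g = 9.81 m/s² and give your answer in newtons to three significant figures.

24.7 N

Take the radial direction toward the centre of the circle as positive. The component of the weight along the string toward the centre is −mg cos φ (φ measured from the bottom), so Newton's second law along the string gives T − mg cos φ = m v²/r.
cos 54.4° = 0.5821, so T = m(v²/r + g cos φ) = 0.724 × ((5.84)²/1.20 + 9.81 × 0.5821) = 0.724 × (28.42 + (5.711)) = 0.724 × 34.13 = 24.71 N.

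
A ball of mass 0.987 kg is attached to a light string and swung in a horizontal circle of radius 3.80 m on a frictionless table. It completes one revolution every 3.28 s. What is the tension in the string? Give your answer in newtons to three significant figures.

13.8 N

v = 2πr/T = 2π × 3.80/3.28 = 7.279 m/s.
The tension is the only horizontal force, so it supplies the full centripetal force: T = m v²/r = 0.987 × (7.279)²/3.80 = 0.987 × 52.99/3.80 = 13.76 N.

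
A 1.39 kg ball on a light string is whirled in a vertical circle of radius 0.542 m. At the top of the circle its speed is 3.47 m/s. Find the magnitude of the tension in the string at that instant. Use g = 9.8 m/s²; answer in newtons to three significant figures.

At the top, both T and the weight mg point inward (toward the centre), so T + mg = mv²/r.
T = m(v²/r − g) = 1.39 × ((3.47)²/0.542 − 9.8) = 1.39 × (22.22 − 9.8) = 1.39 × 12.42 = 17.26 N.

17.3 N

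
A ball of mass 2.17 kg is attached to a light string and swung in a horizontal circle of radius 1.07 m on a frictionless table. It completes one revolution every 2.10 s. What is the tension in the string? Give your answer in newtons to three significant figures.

v = 2πr/T = 2π × 1.07/2.10 = 3.201 m/s.
The tension is the only horizontal force, so it supplies the full centripetal force: T = m v²/r = 2.17 × (3.201)²/1.07 = 2.17 × 10.25/1.07 = 20.79 N.

20.8 N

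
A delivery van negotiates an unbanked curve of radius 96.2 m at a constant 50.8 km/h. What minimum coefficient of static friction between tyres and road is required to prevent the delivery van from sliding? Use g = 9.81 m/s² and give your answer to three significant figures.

v = 50.8/3.6 = 14.11 m/s.
Friction provides the centripetal force: μ_s m g = m v²/r, so μ_s = v²/(g r) = (14.11)²/(9.81 × 96.2) = 199.1/943.7 = 0.2110.

0.211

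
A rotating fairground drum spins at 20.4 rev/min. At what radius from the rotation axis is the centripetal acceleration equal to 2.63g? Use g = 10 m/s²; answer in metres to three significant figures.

ω = 20.4 rev/min × 2π/60 = 2.136 rad/s.
a_c = ω²r = 2.63g ⇒ r = 2.63 × 10.0 / (2.136)² = 26.30/4.564 = 5.763 m.

5.76 m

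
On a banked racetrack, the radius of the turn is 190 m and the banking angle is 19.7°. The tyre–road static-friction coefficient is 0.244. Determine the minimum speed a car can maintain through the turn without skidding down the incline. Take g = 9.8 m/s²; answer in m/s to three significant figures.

14.0 m/s

At the minimum speed, friction acts up the slope at its limiting value f = μN. Radially (horizontal, toward centre): N sinθ − μN cosθ = mv²/r. Vertically: N cosθ + μN sinθ = mg.
Dividing: v² = r g (sinθ − μcosθ)/(cosθ + μsinθ).
sinθ − μcosθ = 0.3371 − 0.244×0.9415 = 0.1074; cosθ + μsinθ = 0.9415 + 0.244×0.3371 = 1.024.
v² = 190 × 9.8 × 0.1074/1.024 = 195.3 m²/s², so v = 13.98 m/s.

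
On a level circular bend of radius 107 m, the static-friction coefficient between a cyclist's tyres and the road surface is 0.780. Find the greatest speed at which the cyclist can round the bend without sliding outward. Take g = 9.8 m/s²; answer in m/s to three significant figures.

28.6 m/s

Friction provides the centripetal force on a flat curve. At maximum speed it is at its limiting value: μ_s m g = m v²/r.
Mass cancels: v_max = √(μ_s g r) = √(0.780 × 9.8 × 107) = √817.9 = 28.60 m/s.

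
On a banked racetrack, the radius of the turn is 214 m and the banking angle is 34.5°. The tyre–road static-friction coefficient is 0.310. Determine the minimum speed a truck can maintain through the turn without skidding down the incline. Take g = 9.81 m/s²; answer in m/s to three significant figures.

At the minimum speed, friction acts up the slope at its limiting value f = μN. Radially (horizontal, toward centre): N sinθ − μN cosθ = mv²/r. Vertically: N cosθ + μN sinθ = mg.
Dividing: v² = r g (sinθ − μcosθ)/(cosθ + μsinθ).
sinθ − μcosθ = 0.5664 − 0.310×0.8241 = 0.3109; cosθ + μsinθ = 0.8241 + 0.310×0.5664 = 0.9997.
v² = 214 × 9.81 × 0.3109/0.9997 = 652.9 m²/s², so v = 25.55 m/s.

25.6 m/s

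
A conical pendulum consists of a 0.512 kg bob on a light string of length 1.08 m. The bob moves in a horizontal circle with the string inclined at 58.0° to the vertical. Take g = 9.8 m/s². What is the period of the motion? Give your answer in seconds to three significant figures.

r = L sinθ = 0.9159 m. From T sinθ = mω²r and T cosθ = mg: tanθ = ω²r/g, so ω² = g tanθ / r = g/(L cosθ).
ω = √(g/(L cosθ)) = √(9.8/(1.08 × 0.5299)) = √17.12 = 4.138 rad/s.
Period = 2π/ω = 1.518 s.

1.52 s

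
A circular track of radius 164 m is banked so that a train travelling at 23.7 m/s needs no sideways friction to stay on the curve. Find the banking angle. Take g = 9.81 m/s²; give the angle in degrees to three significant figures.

19.2°

With no friction, the horizontal component of the normal force provides the centripetal force: N sinθ = mv²/r, while N cosθ = mg vertically.
Dividing: tanθ = v²/(r g) = (23.7)²/(164 × 9.81) = 561.7/1609 = 0.3491.
θ = arctan(0.3491) = 19.25°.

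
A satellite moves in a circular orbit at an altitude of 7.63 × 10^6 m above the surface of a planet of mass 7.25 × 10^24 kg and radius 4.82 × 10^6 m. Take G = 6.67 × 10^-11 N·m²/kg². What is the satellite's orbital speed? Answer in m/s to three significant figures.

6230 m/s

Orbital radius r = R + h = 4.82 × 10^6 + 7.63 × 10^6 = 1.245 × 10^7 m.
Gravity supplies the centripetal force: G M m / r² = m v² / r, so v = √(GM/r).
v = √(6.67 × 10^-11 × 7.25 × 10^24 / 1.245 × 10^7) = √(3.884 × 10^7) = 6232 m/s.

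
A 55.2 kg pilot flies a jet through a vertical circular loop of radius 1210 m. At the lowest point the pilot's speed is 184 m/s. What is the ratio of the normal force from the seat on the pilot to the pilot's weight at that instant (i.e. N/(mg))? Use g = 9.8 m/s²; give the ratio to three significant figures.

3.86

At the bottom, N − mg = mv²/r, so N = m(v²/r + g) and N/(mg) = v²/(rg) + 1 = (184)²/(1210 × 9.8) + 1 = 2.855 + 1 = 3.855.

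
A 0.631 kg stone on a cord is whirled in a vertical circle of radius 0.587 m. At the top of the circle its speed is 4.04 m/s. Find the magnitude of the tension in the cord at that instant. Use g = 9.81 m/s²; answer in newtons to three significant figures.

At the top, both T and the weight mg point inward (toward the centre), so T + mg = mv²/r.
T = m(v²/r − g) = 0.631 × ((4.04)²/0.587 − 9.81) = 0.631 × (27.81 − 9.81) = 0.631 × 18.00 = 11.35 N.

11.4 N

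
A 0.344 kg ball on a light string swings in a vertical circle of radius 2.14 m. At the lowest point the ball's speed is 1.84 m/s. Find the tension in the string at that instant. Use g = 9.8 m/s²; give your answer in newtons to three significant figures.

At the lowest point, T points up (toward the centre) and the weight mg points down (away from the centre), so the net inward force is T − mg = mv²/r.
T = m(v²/r + g) = 0.344 × ((1.84)²/2.14 + 9.8) = 0.344 × (1.582 + 9.8) = 0.344 × 11.38 = 3.915 N.

3.92 N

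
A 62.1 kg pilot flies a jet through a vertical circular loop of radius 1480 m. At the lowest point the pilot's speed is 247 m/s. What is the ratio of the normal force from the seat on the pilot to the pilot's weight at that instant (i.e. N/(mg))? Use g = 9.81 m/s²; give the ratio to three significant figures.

5.20

At the bottom, N − mg = mv²/r, so N = m(v²/r + g) and N/(mg) = v²/(rg) + 1 = (247)²/(1480 × 9.81) + 1 = 4.202 + 1 = 5.202.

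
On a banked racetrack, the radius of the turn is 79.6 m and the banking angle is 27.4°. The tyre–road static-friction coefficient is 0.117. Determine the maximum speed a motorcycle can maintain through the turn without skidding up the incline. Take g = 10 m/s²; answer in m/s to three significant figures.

23.2 m/s

At the maximum speed, friction acts down the slope at its limiting value f = μN. Radially (horizontal, toward centre): N sinθ + μN cosθ = mv²/r. Vertically: N cosθ − μN sinθ = mg.
Dividing: v² = r g (sinθ + μcosθ)/(cosθ − μsinθ).
sinθ + μcosθ = 0.4602 + 0.117×0.8878 = 0.5641; cosθ − μsinθ = 0.8878 − 0.117×0.4602 = 0.8340.
v² = 79.6 × 10.0 × 0.5641/0.8340 = 538.4 m²/s², so v = 23.20 m/s.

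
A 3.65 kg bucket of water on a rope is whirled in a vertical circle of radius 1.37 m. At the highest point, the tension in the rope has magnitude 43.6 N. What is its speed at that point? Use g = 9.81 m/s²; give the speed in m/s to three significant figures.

At the top, T + mg = mv²/r, so v = √(r(T/m + g)) = √(1.37 × (43.6/3.65 + 9.81)) = √(1.37 × 21.76) = √29.80 = 5.459 m/s.

5.46 m/s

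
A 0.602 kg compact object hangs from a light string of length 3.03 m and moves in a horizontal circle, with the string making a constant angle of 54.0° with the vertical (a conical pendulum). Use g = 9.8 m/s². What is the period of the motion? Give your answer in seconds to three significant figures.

r = L sinθ = 2.451 m. From T sinθ = mω²r and T cosθ = mg: tanθ = ω²r/g, so ω² = g tanθ / r = g/(L cosθ).
ω = √(g/(L cosθ)) = √(9.8/(3.03 × 0.5878)) = √5.503 = 2.346 rad/s.
Period = 2π/ω = 2.679 s.

2.68 s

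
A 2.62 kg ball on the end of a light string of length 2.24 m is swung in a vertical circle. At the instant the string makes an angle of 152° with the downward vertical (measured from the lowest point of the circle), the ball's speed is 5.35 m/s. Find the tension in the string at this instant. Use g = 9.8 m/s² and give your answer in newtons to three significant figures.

Take the radial direction toward the centre of the circle as positive. The component of the weight along the string toward the centre is −mg cos φ (φ measured from the bottom), so Newton's second law along the string gives T − mg cos φ = m v²/r.
cos 152° = -0.8829, so T = m(v²/r + g cos φ) = 2.62 × ((5.35)²/2.24 + 9.8 × -0.8829) = 2.62 × (12.78 + (-8.653)) = 2.62 × 4.125 = 10.81 N.

10.8 N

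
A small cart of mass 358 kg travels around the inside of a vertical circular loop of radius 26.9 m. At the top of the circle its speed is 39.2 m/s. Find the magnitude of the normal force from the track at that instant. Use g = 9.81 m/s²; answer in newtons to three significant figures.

At the top, both N and the weight mg point inward (toward the centre), so N + mg = mv²/r.
N = m(v²/r − g) = 358 × ((39.2)²/26.9 − 9.81) = 358 × (57.12 − 9.81) = 358 × 47.31 = 16940 N.

16900 N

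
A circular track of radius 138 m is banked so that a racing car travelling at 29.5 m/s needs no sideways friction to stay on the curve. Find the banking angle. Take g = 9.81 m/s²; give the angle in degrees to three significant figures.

For a frictionless banked turn: horizontally N sinθ = mv²/r and vertically N cosθ = mg.
Dividing: tanθ = v²/(r g) = (29.5)²/(138 × 9.81) = 870.2/1354 = 0.6428.
θ = arctan(0.6428) = 32.73°.

32.7°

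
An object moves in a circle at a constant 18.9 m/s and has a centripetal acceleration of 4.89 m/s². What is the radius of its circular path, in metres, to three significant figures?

a_c = v²/r ⇒ r = v²/a_c = (18.9)²/4.89 = 357.2/4.89 = 73.05 m.

73.0 m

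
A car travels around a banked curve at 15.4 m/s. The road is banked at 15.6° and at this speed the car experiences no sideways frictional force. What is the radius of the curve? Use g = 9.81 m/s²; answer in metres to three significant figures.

Frictionless banking: tanθ = v²/(rg), so r = v²/(g tanθ).
r = (15.4)²/(9.81 × tan 15.6°) = 237.2/(9.81 × 0.2792) = 237.2/2.739 = 86.59 m.

86.6 m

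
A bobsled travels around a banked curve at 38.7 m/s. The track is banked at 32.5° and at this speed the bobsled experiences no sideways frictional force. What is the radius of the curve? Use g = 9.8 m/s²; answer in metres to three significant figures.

240 m

Frictionless banking: tanθ = v²/(rg), so r = v²/(g tanθ).
r = (38.7)²/(9.8 × tan 32.5°) = 1498/(9.8 × 0.6371) = 1498/6.243 = 239.9 m.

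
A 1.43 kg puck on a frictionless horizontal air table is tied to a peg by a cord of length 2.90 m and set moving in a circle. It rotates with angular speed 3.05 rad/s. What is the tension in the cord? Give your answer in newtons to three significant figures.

v = ωr = 3.05 × 2.90 = 8.845 m/s.
The tension is the only horizontal force, so it supplies the full centripetal force: T = m v²/r = 1.43 × (8.845)²/2.90 = 1.43 × 78.23/2.90 = 38.58 N.

38.6 N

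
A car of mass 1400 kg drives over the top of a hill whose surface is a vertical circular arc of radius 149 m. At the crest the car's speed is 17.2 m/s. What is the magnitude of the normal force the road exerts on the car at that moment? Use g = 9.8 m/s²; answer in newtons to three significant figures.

At the crest the centripetal acceleration points downward (toward the centre of the arc), so mg − N = mv²/r.
N = m(g − v²/r) = 1400 × (9.8 − (17.2)²/149) = 1400 × (9.8 − 1.986) = 1400 × 7.814 = 10940 N.

10900 N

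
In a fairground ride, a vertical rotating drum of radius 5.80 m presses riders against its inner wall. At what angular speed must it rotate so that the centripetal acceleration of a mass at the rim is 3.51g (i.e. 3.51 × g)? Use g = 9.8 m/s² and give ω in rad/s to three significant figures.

Centripetal acceleration a_c = ω²r. Setting ω²r = 3.51g:
ω = √(3.51g / r) = √(3.51 × 9.8 / 5.80) = √5.931 = 2.435 rad/s.

2.44 rad/s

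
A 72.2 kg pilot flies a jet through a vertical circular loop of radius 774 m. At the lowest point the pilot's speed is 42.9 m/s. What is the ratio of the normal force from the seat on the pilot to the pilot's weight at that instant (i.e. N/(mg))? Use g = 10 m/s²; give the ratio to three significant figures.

1.24

At the bottom, N − mg = mv²/r, so N = m(v²/r + g) and N/(mg) = v²/(rg) + 1 = (42.9)²/(774 × 10.0) + 1 = 0.2378 + 1 = 1.238.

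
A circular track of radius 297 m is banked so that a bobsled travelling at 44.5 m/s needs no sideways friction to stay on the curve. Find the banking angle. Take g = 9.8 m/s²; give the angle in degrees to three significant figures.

34.2°

With no friction, the horizontal component of the normal force provides the centripetal force: N sinθ = mv²/r, while N cosθ = mg vertically.
Dividing: tanθ = v²/(r g) = (44.5)²/(297 × 9.8) = 1980/2911 = 0.6804.
θ = arctan(0.6804) = 34.23°.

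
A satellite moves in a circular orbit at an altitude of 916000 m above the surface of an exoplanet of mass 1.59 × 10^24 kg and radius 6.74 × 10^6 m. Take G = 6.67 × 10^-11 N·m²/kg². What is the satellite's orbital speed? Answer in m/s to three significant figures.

Orbital radius r = R + h = 6.74 × 10^6 + 916000 = 7.656 × 10^6 m.
Gravity supplies the centripetal force: G M m / r² = m v² / r, so v = √(GM/r).
v = √(6.67 × 10^-11 × 1.59 × 10^24 / 7.656 × 10^6) = √(1.385 × 10^7) = 3722 m/s.

3720 m/s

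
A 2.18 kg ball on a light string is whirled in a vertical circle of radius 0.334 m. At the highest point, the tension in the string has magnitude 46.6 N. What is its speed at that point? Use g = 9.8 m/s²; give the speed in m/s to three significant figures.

At the top, T + mg = mv²/r, so v = √(r(T/m + g)) = √(0.334 × (46.6/2.18 + 9.8)) = √(0.334 × 31.18) = √10.41 = 3.227 m/s.

3.23 m/s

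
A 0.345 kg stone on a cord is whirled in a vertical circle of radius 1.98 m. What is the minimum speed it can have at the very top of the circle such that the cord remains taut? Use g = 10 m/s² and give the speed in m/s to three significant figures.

4.45 m/s

At the top, both weight mg and T point toward the centre: T + mg = mv²/r.
At minimum speed T → 0, so mg = mv_min²/r ⇒ v_min = √(g r) = √(10.0 × 1.98) = 4.450 m/s.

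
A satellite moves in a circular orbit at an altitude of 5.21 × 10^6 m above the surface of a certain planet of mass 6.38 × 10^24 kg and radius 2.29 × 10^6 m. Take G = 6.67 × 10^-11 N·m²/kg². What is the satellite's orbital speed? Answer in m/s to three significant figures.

Orbital radius r = R + h = 2.29 × 10^6 + 5.21 × 10^6 = 7.500 × 10^6 m.
Gravity supplies the centripetal force: G M m / r² = m v² / r, so v = √(GM/r).
v = √(6.67 × 10^-11 × 6.38 × 10^24 / 7.500 × 10^6) = √(5.674 × 10^7) = 7533 m/s.

7530 m/s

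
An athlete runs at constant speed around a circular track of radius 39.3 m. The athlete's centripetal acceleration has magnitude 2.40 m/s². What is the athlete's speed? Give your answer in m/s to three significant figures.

a_c = v²/r ⇒ v = √(a_c · r) = √(2.40 × 39.3) = √94.32 = 9.712 m/s.

9.71 m/s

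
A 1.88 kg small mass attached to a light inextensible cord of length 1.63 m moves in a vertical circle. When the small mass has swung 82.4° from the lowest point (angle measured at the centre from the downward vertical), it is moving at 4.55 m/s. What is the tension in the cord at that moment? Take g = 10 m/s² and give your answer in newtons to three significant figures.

Take the radial direction toward the centre of the circle as positive. The component of the weight along the string toward the centre is −mg cos φ (φ measured from the bottom), so Newton's second law along the string gives T − mg cos φ = m v²/r.
cos 82.4° = 0.1323, so T = m(v²/r + g cos φ) = 1.88 × ((4.55)²/1.63 + 10.0 × 0.1323) = 1.88 × (12.70 + (1.323)) = 1.88 × 14.02 = 26.36 N.

26.4 N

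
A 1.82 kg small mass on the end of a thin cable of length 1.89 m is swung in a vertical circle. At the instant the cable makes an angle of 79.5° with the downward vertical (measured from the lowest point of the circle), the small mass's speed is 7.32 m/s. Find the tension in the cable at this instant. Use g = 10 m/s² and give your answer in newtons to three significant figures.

54.9 N

Take the radial direction toward the centre of the circle as positive. The component of the weight along the string toward the centre is −mg cos φ (φ measured from the bottom), so Newton's second law along the string gives T − mg cos φ = m v²/r.
cos 79.5° = 0.1822, so T = m(v²/r + g cos φ) = 1.82 × ((7.32)²/1.89 + 10.0 × 0.1822) = 1.82 × (28.35 + (1.822)) = 1.82 × 30.17 = 54.91 N.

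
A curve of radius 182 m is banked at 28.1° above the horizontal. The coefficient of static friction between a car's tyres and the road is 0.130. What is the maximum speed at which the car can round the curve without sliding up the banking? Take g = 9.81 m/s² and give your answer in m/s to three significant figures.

At the maximum speed, friction acts down the slope at its limiting value f = μN. Radially (horizontal, toward centre): N sinθ + μN cosθ = mv²/r. Vertically: N cosθ − μN sinθ = mg.
Dividing: v² = r g (sinθ + μcosθ)/(cosθ − μsinθ).
sinθ + μcosθ = 0.4710 + 0.130×0.8821 = 0.5857; cosθ − μsinθ = 0.8821 − 0.130×0.4710 = 0.8209.
v² = 182 × 9.81 × 0.5857/0.8209 = 1274 m²/s², so v = 35.69 m/s.

35.7 m/s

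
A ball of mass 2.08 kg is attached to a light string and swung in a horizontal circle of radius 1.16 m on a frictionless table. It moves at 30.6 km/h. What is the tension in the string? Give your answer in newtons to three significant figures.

v = 30.6 km/h = 30.6/3.6 = 8.500 m/s.
The tension is the only horizontal force, so it supplies the full centripetal force: T = m v²/r = 2.08 × (8.500)²/1.16 = 2.08 × 72.25/1.16 = 129.6 N.

130 N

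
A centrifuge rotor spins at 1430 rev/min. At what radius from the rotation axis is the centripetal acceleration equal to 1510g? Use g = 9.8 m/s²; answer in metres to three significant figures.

0.660 m

ω = 1430 rev/min × 2π/60 = 149.7 rad/s.
a_c = ω²r = 1510g ⇒ r = 1510 × 9.8 / (149.7)² = 14800/22420 = 0.6599 m.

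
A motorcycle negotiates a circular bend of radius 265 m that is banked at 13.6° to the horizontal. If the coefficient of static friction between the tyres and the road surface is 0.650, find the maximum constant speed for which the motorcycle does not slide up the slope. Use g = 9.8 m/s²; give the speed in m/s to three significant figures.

At the maximum speed, friction acts down the slope at its limiting value f = μN. Radially (horizontal, toward centre): N sinθ + μN cosθ = mv²/r. Vertically: N cosθ − μN sinθ = mg.
Dividing: v² = r g (sinθ + μcosθ)/(cosθ − μsinθ).
sinθ + μcosθ = 0.2351 + 0.650×0.9720 = 0.8669; cosθ − μsinθ = 0.9720 − 0.650×0.2351 = 0.8191.
v² = 265 × 9.8 × 0.8669/0.8191 = 2749 m²/s², so v = 52.43 m/s.

52.4 m/s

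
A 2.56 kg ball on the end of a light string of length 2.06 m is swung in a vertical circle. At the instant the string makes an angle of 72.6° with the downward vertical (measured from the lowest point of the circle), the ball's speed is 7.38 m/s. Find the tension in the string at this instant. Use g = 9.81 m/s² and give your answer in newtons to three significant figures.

75.2 N

Take the radial direction toward the centre of the circle as positive. The component of the weight along the string toward the centre is −mg cos φ (φ measured from the bottom), so Newton's second law along the string gives T − mg cos φ = m v²/r.
cos 72.6° = 0.2990, so T = m(v²/r + g cos φ) = 2.56 × ((7.38)²/2.06 + 9.81 × 0.2990) = 2.56 × (26.44 + (2.934)) = 2.56 × 29.37 = 75.19 N.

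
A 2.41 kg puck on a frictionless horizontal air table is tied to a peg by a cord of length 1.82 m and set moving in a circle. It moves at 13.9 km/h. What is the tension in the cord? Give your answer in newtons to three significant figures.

v = 13.9 km/h = 13.9/3.6 = 3.861 m/s.
The tension is the only horizontal force, so it supplies the full centripetal force: T = m v²/r = 2.41 × (3.861)²/1.82 = 2.41 × 14.91/1.82 = 19.74 N.

19.7 N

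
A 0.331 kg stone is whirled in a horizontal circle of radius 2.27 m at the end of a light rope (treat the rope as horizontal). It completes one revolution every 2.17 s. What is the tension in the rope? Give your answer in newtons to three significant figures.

v = 2πr/T = 2π × 2.27/2.17 = 6.573 m/s.
The tension is the only horizontal force, so it supplies the full centripetal force: T = m v²/r = 0.331 × (6.573)²/2.27 = 0.331 × 43.20/2.27 = 6.299 N.

6.30 N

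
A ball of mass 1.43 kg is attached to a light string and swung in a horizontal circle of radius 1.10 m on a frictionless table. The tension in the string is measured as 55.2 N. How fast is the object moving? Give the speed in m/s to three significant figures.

T = m v²/r ⇒ v = √(T r / m) = √(55.2 × 1.10 / 1.43) = √42.46 = 6.516 m/s.

6.52 m/s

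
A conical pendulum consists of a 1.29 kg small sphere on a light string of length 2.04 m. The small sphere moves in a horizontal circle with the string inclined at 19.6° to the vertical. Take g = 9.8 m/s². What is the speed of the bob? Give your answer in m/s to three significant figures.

The radius of the circle is r = L sinθ = 2.04 × sin 19.6° = 0.6843 m.
Horizontally T sinθ = mv²/r and vertically T cosθ = mg, so tanθ = v²/(rg).
v = √(r g tanθ) = √(0.6843 × 9.8 × 0.3561) = √2.388 = 1.545 m/s.

1.55 m/s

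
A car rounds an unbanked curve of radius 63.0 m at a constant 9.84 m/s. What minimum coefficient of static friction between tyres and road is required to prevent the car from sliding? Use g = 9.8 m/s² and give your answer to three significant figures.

0.157

Friction provides the centripetal force: μ_s m g = m v²/r, so μ_s = v²/(g r) = (9.840)²/(9.8 × 63.0) = 96.83/617.4 = 0.1568.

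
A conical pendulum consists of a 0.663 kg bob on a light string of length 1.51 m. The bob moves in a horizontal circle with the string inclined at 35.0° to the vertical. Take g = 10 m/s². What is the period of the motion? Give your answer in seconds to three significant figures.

2.21 s

r = L sinθ = 0.8661 m. From T sinθ = mω²r and T cosθ = mg: tanθ = ω²r/g, so ω² = g tanθ / r = g/(L cosθ).
ω = √(g/(L cosθ)) = √(10.0/(1.51 × 0.8192)) = √8.085 = 2.843 rad/s.
Period = 2π/ω = 2.210 s.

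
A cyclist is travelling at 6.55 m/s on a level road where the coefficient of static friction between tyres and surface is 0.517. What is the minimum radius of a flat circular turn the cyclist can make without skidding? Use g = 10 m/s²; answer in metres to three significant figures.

At the limit, μ_s m g = m v²/r, so r_min = v²/(μ_s g) = (6.55)²/(0.517 × 10.0) = 42.90/5.170 = 8.298 m.

8.30 m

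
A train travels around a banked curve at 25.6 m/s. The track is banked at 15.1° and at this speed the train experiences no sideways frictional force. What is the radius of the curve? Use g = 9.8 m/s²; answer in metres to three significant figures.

248 m

Frictionless banking: tanθ = v²/(rg), so r = v²/(g tanθ).
r = (25.6)²/(9.8 × tan 15.1°) = 655.4/(9.8 × 0.2698) = 655.4/2.644 = 247.8 m.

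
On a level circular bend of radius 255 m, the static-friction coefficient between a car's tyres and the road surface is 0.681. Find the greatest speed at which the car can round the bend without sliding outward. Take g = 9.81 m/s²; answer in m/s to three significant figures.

The only inward force on a level bend is static friction, so at the limit f_s = μ_s N = μ_s m g = m v²/r.
Mass cancels: v_max = √(μ_s g r) = √(0.681 × 9.81 × 255) = √1704 = 41.27 m/s.

41.3 m/s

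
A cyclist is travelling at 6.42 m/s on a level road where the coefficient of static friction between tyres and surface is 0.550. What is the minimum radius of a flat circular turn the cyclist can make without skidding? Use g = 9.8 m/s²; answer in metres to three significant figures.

7.65 m

At the limit, μ_s m g = m v²/r, so r_min = v²/(μ_s g) = (6.42)²/(0.550 × 9.8) = 41.22/5.390 = 7.647 m.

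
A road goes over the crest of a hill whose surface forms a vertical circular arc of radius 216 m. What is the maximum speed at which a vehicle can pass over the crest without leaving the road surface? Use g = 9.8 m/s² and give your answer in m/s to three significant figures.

At the crest the centre of the circle is below the vehicle, so the net downward (centripetal) force is mg − N = mv²/r.
The vehicle leaves the road when N → 0, giving v_max = √(g r) = √(9.8 × 216) = 46.01 m/s.

46.0 m/s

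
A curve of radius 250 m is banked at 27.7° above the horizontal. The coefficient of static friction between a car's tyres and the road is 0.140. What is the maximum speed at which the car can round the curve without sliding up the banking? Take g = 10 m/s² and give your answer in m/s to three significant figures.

42.4 m/s

At the maximum speed, friction acts down the slope at its limiting value f = μN. Radially (horizontal, toward centre): N sinθ + μN cosθ = mv²/r. Vertically: N cosθ − μN sinθ = mg.
Dividing: v² = r g (sinθ + μcosθ)/(cosθ − μsinθ).
sinθ + μcosθ = 0.4648 + 0.140×0.8854 = 0.5888; cosθ − μsinθ = 0.8854 − 0.140×0.4648 = 0.8203.
v² = 250 × 10.0 × 0.5888/0.8203 = 1794 m²/s², so v = 42.36 m/s.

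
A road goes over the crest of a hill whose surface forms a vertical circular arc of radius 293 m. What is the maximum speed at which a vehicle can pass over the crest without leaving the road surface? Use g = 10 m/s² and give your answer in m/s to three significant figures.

54.1 m/s

At the crest the centre of the circle is below the vehicle, so the net downward (centripetal) force is mg − N = mv²/r.
The vehicle leaves the road when N → 0, giving v_max = √(g r) = √(10.0 × 293) = 54.13 m/s.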